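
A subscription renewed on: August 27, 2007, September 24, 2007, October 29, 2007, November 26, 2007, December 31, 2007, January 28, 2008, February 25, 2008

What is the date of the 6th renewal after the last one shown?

All Mondays; the gaps (28, 35, 28, 35, 28, 28) vary with month length.
This is the last Monday of each month.
March 2008 ends with Monday March 31, 2008.
April 2008 ends with Monday April 28, 2008.
Last Monday of May 2008: May 26, 2008.
Last Monday of June 2008: June 30, 2008.
Last Monday of July 2008: July 28, 2008.
August 2008 ends with Monday August 25, 2008.

August 25, 2008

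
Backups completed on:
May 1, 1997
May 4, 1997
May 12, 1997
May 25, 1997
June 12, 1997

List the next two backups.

July 5, 1997; August 2, 1997

The spacing grows by 5 each time: 3, 8, 13, 18 days.
Next gap: 23 days. June 12, 1997 + 23 days = July 5, 1997.
Next gap: 28 days. July 5, 1997 + 28 days = August 2, 1997.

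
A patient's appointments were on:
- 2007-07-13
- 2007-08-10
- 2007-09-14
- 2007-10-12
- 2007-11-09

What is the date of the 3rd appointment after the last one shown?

Gaps: 28, 35, 28, 28 days — a mix of 28 and 35. Every date is a Friday.
Each is the 2nd Friday of its month.
December 2007 — 2nd Friday is 2007-12-14.
2nd Friday of January 2008: 2008-01-11.
February 2008 — 2nd Friday is 2008-02-08.

2008-02-08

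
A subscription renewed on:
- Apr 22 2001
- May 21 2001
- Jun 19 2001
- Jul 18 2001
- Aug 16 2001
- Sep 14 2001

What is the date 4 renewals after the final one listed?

Gaps between consecutive events: 29, 29, 29, 29, 29 days — a constant 29-day interval.
Sep 14 2001 + 29 days = Oct 13 2001.
Oct 13 2001 + 29 days = Nov 11 2001.
Nov 11 2001 + 29 days = Dec 10 2001.
Dec 10 2001 + 29 days = Jan 8 2002.

Jan 8 2002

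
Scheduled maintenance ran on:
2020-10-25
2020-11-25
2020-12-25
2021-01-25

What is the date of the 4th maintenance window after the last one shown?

2021-05-25

Gaps: 31, 30, 31 days — not constant. Every event is on the 25th of the month.
Pattern: the 25th of each month.
Next: February 2021 → 2021-02-25.
Next: March 2021 → 2021-03-25.
Next: April 2021 → 2021-04-25.
Next: May 2021 → 2021-05-25.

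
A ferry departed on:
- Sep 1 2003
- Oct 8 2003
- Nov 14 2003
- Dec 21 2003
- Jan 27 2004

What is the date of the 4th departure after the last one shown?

Gaps between consecutive events: 37, 37, 37, 37 days — a constant 37-day interval.
Jan 27 2004 + 37 days = Mar 4 2004.
Mar 4 2004 + 37 days = Apr 10 2004.
Apr 10 2004 + 37 days = May 17 2004.
May 17 2004 + 37 days = Jun 23 2004.

Jun 23 2004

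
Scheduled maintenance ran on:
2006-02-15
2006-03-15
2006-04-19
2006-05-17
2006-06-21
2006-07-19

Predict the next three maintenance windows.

All dates are Wednesdays, 28, 35, 28, 35, 28 days apart.
Specifically, the 3rd Wednesday of each month.
August 2006 — 3rd Wednesday is 2006-08-16.
September 2006 — 3rd Wednesday is 2006-09-20.
3rd Wednesday of October 2006: 2006-10-18.

2006-08-16, 2006-09-20, 2006-10-18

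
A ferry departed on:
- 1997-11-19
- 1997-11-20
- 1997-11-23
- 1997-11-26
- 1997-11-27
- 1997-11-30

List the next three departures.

1997-12-03, 1997-12-04, 1997-12-07

Every event lands on a Wednesday or Thursday or Sunday (gaps cycle 1, 3, 3, 1, 3).
So the schedule is: every Wednesday, Thursday and Sunday.
Next Wednesday: 1997-12-03.
Next Thursday: 1997-12-04.
The following Sunday is 1997-12-07.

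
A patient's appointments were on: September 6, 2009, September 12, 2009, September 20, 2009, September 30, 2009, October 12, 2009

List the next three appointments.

The spacing grows by 2 each time: 6, 8, 10, 12 days.
Next gap: 14 days. October 12, 2009 + 14 days = October 26, 2009.
Next gap: 16 days. October 26, 2009 + 16 days = November 11, 2009.
Next gap: 18 days. November 11, 2009 + 18 days = November 29, 2009.

October 26, 2009; November 11, 2009; November 29, 2009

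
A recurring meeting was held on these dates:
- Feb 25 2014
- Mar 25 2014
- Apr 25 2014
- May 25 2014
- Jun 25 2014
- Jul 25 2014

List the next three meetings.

Gaps: 28, 31, 30, 31, 30 days — not constant. Every event is on the 25th of the month.
Pattern: the 25th of each month.
August 2014: Aug 25 2014.
September 2014: Sep 25 2014.
Next: October 2014 → Oct 25 2014.

Aug 25 2014, Sep 25 2014, Oct 25 2014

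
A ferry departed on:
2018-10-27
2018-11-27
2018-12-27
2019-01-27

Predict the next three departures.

2019-02-27, 2019-03-27, 2019-04-27

Gaps: 31, 30, 31 days — not constant. Every event is on the 27th of the month.
Pattern: the 27th of each month.
Next: February 2019 → 2019-02-27.
Next: March 2019 → 2019-03-27.
April 2019: 2019-04-27.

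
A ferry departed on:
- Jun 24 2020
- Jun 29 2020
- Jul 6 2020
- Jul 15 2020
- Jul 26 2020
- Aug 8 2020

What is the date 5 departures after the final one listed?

Gaps: 5, 7, 9, 11, 13 days — each gap is 2 larger than the previous one.
Next gap: 15 days. Aug 8 2020 + 15 days = Aug 23 2020.
Next gap: 17 days. Aug 23 2020 + 17 days = Sep 9 2020.
Next gap: 19 days. Sep 9 2020 + 19 days = Sep 28 2020.
Next gap: 21 days. Sep 28 2020 + 21 days = Oct 19 2020.
Next gap: 23 days. Oct 19 2020 + 23 days = Nov 11 2020.

Nov 11 2020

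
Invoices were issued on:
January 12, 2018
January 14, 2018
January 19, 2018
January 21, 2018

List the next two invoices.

Gaps: 2, 5, 2 days — not constant, but cyclic with period 2.
The events fall on every Friday and Sunday.
The following Friday is January 26, 2018.
The following Sunday is January 28, 2018.

January 26, 2018; January 28, 2018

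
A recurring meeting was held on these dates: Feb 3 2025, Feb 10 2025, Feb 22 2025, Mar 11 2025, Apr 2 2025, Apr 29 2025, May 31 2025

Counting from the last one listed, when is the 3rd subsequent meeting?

Oct 4 2025

Gaps: 7, 12, 17, 22, 27, 32 days — each gap is 5 larger than the previous one.
Next gap: 37 days. May 31 2025 + 37 days = Jul 7 2025.
Next gap: 42 days. Jul 7 2025 + 42 days = Aug 18 2025.
Next gap: 47 days. Aug 18 2025 + 47 days = Oct 4 2025.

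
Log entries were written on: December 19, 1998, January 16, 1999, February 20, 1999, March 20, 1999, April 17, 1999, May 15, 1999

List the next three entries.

June 19, 1999; July 17, 1999; August 21, 1999

These are Saturdays at 28- or 35-day spacing (28, 35, 28, 28, 28).
The pattern: 3rd Saturday of the month.
3rd Saturday of June 1999: June 19, 1999.
3rd Saturday of July 1999: July 17, 1999.
3rd Saturday of August 1999: August 21, 1999.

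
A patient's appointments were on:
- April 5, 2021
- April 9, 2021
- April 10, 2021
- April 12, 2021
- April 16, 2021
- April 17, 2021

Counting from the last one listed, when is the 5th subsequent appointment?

Gaps: 4, 1, 2, 4, 1 days — not constant, but cyclic with period 3.
The events fall on every Monday, Friday and Saturday.
Next Monday: April 19, 2021.
Next Friday: April 23, 2021.
The following Saturday is April 24, 2021.
Next Monday: April 26, 2021.
The following Friday is April 30, 2021.

April 30, 2021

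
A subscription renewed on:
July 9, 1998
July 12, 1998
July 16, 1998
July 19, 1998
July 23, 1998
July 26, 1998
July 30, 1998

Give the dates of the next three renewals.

August 2, 1998; August 6, 1998; August 9, 1998

Every event lands on a Thursday or Sunday (gaps cycle 3, 4, 3, 4, 3, 4).
So the schedule is: every Thursday and Sunday.
The following Sunday is August 2, 1998.
Next Thursday: August 6, 1998.
The following Sunday is August 9, 1998.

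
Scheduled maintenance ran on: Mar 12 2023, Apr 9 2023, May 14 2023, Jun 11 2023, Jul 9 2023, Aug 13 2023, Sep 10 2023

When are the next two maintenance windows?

These are Sundays at 28- or 35-day spacing (28, 35, 28, 28, 35, 28).
The pattern: 2nd Sunday of the month.
2nd Sunday of October 2023: Oct 8 2023.
November 2023 — 2nd Sunday is Nov 12 2023.

Oct 8 2023, Nov 12 2023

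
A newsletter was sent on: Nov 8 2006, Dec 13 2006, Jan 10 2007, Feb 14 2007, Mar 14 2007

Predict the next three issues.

These are Wednesdays at 28- or 35-day spacing (35, 28, 35, 28).
The pattern: 2nd Wednesday of the month.
April 2007 — 2nd Wednesday is Apr 11 2007.
May 2007 — 2nd Wednesday is May 9 2007.
June 2007 — 2nd Wednesday is Jun 13 2007.

Apr 11 2007, May 9 2007, Jun 13 2007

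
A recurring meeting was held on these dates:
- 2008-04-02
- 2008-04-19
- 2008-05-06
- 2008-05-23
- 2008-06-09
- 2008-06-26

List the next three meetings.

Every event comes 17 days after the last (17, 17, 17, 17, 17).
2008-06-26 + 17 days = 2008-07-13.
2008-07-13 + 17 days = 2008-07-30.
2008-07-30 + 17 days = 2008-08-16.

2008-07-13, 2008-07-30, 2008-08-16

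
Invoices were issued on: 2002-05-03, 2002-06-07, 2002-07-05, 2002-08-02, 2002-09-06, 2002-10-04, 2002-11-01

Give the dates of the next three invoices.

2002-12-06, 2003-01-03, 2003-02-07

Gaps: 35, 28, 28, 35, 28, 28 days — a mix of 28 and 35. Every date is a Friday.
Each is the 1st Friday of its month.
1st Friday of December 2002: 2002-12-06.
January 2003 — 1st Friday is 2003-01-03.
February 2003 — 1st Friday is 2003-02-07.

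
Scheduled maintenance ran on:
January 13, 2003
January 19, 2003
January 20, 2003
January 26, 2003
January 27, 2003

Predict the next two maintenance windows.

Every event lands on a Monday or Sunday (gaps cycle 6, 1, 6, 1).
So the schedule is: every Monday and Sunday.
Next Sunday: February 2, 2003.
The following Monday is February 3, 2003.

February 2, 2003; February 3, 2003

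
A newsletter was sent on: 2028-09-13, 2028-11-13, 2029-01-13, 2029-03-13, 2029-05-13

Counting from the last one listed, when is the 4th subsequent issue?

The day-of-month is always 13 (61, 61, 59, 61 days between events).
So this recurs on the 13th of every 2 months.
July 2029: 2029-07-13.
September 2029: 2029-09-13.
Next: November 2029 → 2029-11-13.
Next: January 2030 → 2030-01-13.

2030-01-13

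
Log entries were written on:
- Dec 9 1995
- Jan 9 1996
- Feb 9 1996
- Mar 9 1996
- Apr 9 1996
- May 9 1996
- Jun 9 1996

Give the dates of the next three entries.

The day-of-month is always 9 (31, 31, 29, 31, 30, 31 days between events).
So this recurs on the 9th of each month.
Next: July 1996 → Jul 9 1996.
Next: August 1996 → Aug 9 1996.
September 1996: Sep 9 1996.

Jul 9 1996, Aug 9 1996, Sep 9 1996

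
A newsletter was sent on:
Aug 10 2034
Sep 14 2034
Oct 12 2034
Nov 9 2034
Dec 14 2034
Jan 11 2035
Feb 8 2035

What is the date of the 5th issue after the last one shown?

Jul 12 2035

These are Thursdays at 28- or 35-day spacing (35, 28, 28, 35, 28, 28).
The pattern: 2nd Thursday of the month.
March 2035 — 2nd Thursday is Mar 8 2035.
2nd Thursday of April 2035: Apr 12 2035.
2nd Thursday of May 2035: May 10 2035.
June 2035 — 2nd Thursday is Jun 14 2035.
2nd Thursday of July 2035: Jul 12 2035.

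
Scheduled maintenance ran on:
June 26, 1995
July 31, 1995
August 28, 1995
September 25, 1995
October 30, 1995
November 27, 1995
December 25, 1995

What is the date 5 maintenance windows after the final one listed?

May 27, 1996

These are Mondays with 35, 28, 28, 35, 28, 28-day gaps.
Each is the final Monday of its month — July 31, 1995 is past the 28th, so '4th Monday' doesn't fit.
January 1996 ends with Monday January 29, 1996.
Last Monday of February 1996: February 26, 1996.
March 1996 ends with Monday March 25, 1996.
Last Monday of April 1996: April 29, 1996.
Last Monday of May 1996: May 27, 1996.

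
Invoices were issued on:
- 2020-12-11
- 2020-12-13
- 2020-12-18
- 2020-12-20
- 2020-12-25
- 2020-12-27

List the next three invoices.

2021-01-01, 2021-01-03, 2021-01-08

Every event lands on a Friday or Sunday (gaps cycle 2, 5, 2, 5, 2).
So the schedule is: every Friday and Sunday.
Next Friday: 2021-01-01.
Next Sunday: 2021-01-03.
Next Friday: 2021-01-08.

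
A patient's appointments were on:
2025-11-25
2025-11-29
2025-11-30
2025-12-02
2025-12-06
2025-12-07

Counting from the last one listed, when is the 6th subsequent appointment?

The gap pattern 4, 1, 2, 4, 1 repeats every 3 events.
These are the Tuesdays, Saturdays and Sundays of each week.
The following Tuesday is 2025-12-09.
Next Saturday: 2025-12-13.
The following Sunday is 2025-12-14.
The following Tuesday is 2025-12-16.
The following Saturday is 2025-12-20.
Next Sunday: 2025-12-21.

2025-12-21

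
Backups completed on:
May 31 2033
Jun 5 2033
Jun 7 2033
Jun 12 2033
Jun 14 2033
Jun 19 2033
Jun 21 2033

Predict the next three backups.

Jun 26 2033, Jun 28 2033, Jul 3 2033

The gap pattern 5, 2, 5, 2, 5, 2 repeats every 2 events.
These are the Tuesdays and Sundays of each week.
The following Sunday is Jun 26 2033.
Next Tuesday: Jun 28 2033.
Next Sunday: Jul 3 2033.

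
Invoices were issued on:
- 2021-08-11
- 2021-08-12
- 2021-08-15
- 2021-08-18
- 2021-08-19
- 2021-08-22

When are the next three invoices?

2021-08-25, 2021-08-26, 2021-08-29

Gaps: 1, 3, 3, 1, 3 days — not constant, but cyclic with period 3.
The events fall on every Wednesday, Thursday and Sunday.
Next Wednesday: 2021-08-25.
Next Thursday: 2021-08-26.
The following Sunday is 2021-08-29.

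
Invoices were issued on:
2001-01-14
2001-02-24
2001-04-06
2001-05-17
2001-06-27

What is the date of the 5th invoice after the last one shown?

2002-01-18

Every event comes 41 days after the last (41, 41, 41, 41).
2001-06-27 + 41 days = 2001-08-07.
2001-08-07 + 41 days = 2001-09-17.
2001-09-17 + 41 days = 2001-10-28.
2001-10-28 + 41 days = 2001-12-08.
2001-12-08 + 41 days = 2002-01-18.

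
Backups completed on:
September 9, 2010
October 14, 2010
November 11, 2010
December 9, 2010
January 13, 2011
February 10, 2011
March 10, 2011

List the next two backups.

Gaps: 35, 28, 28, 35, 28, 28 days — a mix of 28 and 35. Every date is a Thursday.
Each is the 2nd Thursday of its month.
2nd Thursday of April 2011: April 14, 2011.
2nd Thursday of May 2011: May 12, 2011.

April 14, 2011; May 12, 2011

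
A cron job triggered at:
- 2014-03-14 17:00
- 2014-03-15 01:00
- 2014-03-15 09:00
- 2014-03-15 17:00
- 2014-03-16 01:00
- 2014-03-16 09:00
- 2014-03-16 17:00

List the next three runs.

The interval is a steady 8 hours (8, 8, 8, 8, 8, 8).
2014-03-16 17:00 + 8 h = 2014-03-17 01:00.
2014-03-17 01:00 + 8 h = 2014-03-17 09:00.
2014-03-17 09:00 + 8 h = 2014-03-17 17:00.

2014-03-17 01:00, 2014-03-17 09:00, 2014-03-17 17:00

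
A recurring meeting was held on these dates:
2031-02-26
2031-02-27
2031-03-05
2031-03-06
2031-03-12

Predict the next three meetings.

The gap pattern 1, 6, 1, 6 repeats every 2 events.
These are the Wednesdays and Thursdays of each week.
Next Thursday: 2031-03-13.
Next Wednesday: 2031-03-19.
The following Thursday is 2031-03-20.

2031-03-13, 2031-03-19, 2031-03-20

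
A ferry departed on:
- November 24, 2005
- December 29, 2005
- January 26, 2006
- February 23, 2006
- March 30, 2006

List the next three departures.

Every date is a Thursday; gaps 35, 28, 28, 35 days.
Each is the last Thursday of its month (at least one falls on the 29th or later, ruling out '4th Thursday').
April 2006 ends with Thursday April 27, 2006.
May 2006 ends with Thursday May 25, 2006.
June 2006 ends with Thursday June 29, 2006.

April 27, 2006; May 25, 2006; June 29, 2006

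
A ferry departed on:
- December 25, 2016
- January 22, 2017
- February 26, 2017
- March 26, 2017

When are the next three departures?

April 23, 2017; May 28, 2017; June 25, 2017

These are Sundays at 28- or 35-day spacing (28, 35, 28).
The pattern: 4th Sunday of the month.
April 2017 — 4th Sunday is April 23, 2017.
4th Sunday of May 2017: May 28, 2017.
June 2017 — 4th Sunday is June 25, 2017.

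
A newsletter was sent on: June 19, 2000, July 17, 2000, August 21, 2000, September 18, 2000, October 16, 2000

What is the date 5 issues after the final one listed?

March 19, 2001

All dates are Mondays, 28, 35, 28, 28 days apart.
Specifically, the 3rd Monday of each month.
3rd Monday of November 2000: November 20, 2000.
3rd Monday of December 2000: December 18, 2000.
3rd Monday of January 2001: January 15, 2001.
February 2001 — 3rd Monday is February 19, 2001.
3rd Monday of March 2001: March 19, 2001.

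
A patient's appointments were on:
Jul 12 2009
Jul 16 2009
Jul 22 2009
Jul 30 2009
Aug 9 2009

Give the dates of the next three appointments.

Aug 21 2009, Sep 4 2009, Sep 20 2009

Intervals are 4, 6, 8, 10 days — an arithmetic progression with common difference 2.
Next gap: 12 days. Aug 9 2009 + 12 days = Aug 21 2009.
Next gap: 14 days. Aug 21 2009 + 14 days = Sep 4 2009.
Next gap: 16 days. Sep 4 2009 + 16 days = Sep 20 2009.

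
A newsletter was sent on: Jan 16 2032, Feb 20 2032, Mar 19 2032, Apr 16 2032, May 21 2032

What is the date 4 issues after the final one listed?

These are Fridays at 28- or 35-day spacing (35, 28, 28, 35).
The pattern: 3rd Friday of the month.
3rd Friday of June 2032: Jun 18 2032.
July 2032 — 3rd Friday is Jul 16 2032.
August 2032 — 3rd Friday is Aug 20 2032.
3rd Friday of September 2032: Sep 17 2032.

Sep 17 2032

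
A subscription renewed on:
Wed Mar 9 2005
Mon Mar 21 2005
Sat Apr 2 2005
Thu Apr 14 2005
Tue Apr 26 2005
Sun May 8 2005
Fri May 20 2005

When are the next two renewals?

Gaps between consecutive events: 12, 12, 12, 12, 12, 12 days — a constant 12-day interval.
Fri May 20 2005 + 12 days = Wed Jun 1 2005.
Wed Jun 1 2005 + 12 days = Mon Jun 13 2005.

Wed Jun 1 2005, Mon Jun 13 2005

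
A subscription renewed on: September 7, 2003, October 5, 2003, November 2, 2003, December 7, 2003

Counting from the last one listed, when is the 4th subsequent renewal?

All dates are Sundays, 28, 28, 35 days apart.
Specifically, the 1st Sunday of each month.
1st Sunday of January 2004: January 4, 2004.
February 2004 — 1st Sunday is February 1, 2004.
1st Sunday of March 2004: March 7, 2004.
April 2004 — 1st Sunday is April 4, 2004.

April 4, 2004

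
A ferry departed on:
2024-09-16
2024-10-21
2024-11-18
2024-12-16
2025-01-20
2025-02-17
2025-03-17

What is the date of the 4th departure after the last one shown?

These are Mondays at 28- or 35-day spacing (35, 28, 28, 35, 28, 28).
The pattern: 3rd Monday of the month.
3rd Monday of April 2025: 2025-04-21.
May 2025 — 3rd Monday is 2025-05-19.
3rd Monday of June 2025: 2025-06-16.
July 2025 — 3rd Monday is 2025-07-21.

2025-07-21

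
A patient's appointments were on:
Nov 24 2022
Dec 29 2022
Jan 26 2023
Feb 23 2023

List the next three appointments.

All Thursdays; the gaps (35, 28, 28) vary with month length.
This is the last Thursday of each month.
March 2023 ends with Thursday Mar 30 2023.
Last Thursday of April 2023: Apr 27 2023.
May 2023 ends with Thursday May 25 2023.

Mar 30 2023, Apr 27 2023, May 25 2023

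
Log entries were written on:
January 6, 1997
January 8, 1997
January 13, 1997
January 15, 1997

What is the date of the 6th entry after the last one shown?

February 5, 1997

Gaps: 2, 5, 2 days — not constant, but cyclic with period 2.
The events fall on every Monday and Wednesday.
The following Monday is January 20, 1997.
Next Wednesday: January 22, 1997.
Next Monday: January 27, 1997.
Next Wednesday: January 29, 1997.
The following Monday is February 3, 1997.
Next Wednesday: February 5, 1997.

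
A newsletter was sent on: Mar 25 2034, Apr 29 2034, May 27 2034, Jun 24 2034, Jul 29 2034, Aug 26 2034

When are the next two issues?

Sep 30 2034, Oct 28 2034

Every date is a Saturday; gaps 35, 28, 28, 35, 28 days.
Each is the last Saturday of its month (at least one falls on the 29th or later, ruling out '4th Saturday').
Last Saturday of September 2034: Sep 30 2034.
October 2034 ends with Saturday Oct 28 2034.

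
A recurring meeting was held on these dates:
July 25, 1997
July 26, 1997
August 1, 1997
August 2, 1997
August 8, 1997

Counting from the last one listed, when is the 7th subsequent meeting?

The gap pattern 1, 6, 1, 6 repeats every 2 events.
These are the Fridays and Saturdays of each week.
Next Saturday: August 9, 1997.
Next Friday: August 15, 1997.
The following Saturday is August 16, 1997.
Next Friday: August 22, 1997.
Next Saturday: August 23, 1997.
Next Friday: August 29, 1997.
Next Saturday: August 30, 1997.

August 30, 1997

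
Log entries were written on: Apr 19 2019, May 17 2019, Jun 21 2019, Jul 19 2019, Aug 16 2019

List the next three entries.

Sep 20 2019, Oct 18 2019, Nov 15 2019

These are Fridays at 28- or 35-day spacing (28, 35, 28, 28).
The pattern: 3rd Friday of the month.
3rd Friday of September 2019: Sep 20 2019.
3rd Friday of October 2019: Oct 18 2019.
3rd Friday of November 2019: Nov 15 2019.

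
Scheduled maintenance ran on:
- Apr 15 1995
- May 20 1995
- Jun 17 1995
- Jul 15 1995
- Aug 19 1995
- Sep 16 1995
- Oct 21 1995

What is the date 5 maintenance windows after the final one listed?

Mar 16 1996

All dates are Saturdays, 35, 28, 28, 35, 28, 35 days apart.
Specifically, the 3rd Saturday of each month.
3rd Saturday of November 1995: Nov 18 1995.
3rd Saturday of December 1995: Dec 16 1995.
3rd Saturday of January 1996: Jan 20 1996.
February 1996 — 3rd Saturday is Feb 17 1996.
March 1996 — 3rd Saturday is Mar 16 1996.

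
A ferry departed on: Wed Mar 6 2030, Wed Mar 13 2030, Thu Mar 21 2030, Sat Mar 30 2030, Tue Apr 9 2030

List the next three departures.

Sat Apr 20 2030, Thu May 2 2030, Wed May 15 2030

The spacing grows by 1 each time: 7, 8, 9, 10 days.
Next gap: 11 days. Tue Apr 9 2030 + 11 days = Sat Apr 20 2030.
Next gap: 12 days. Sat Apr 20 2030 + 12 days = Thu May 2 2030.
Next gap: 13 days. Thu May 2 2030 + 13 days = Wed May 15 2030.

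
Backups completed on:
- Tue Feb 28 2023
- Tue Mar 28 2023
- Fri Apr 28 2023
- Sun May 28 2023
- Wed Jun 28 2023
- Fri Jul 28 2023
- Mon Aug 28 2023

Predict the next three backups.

Thu Sep 28 2023, Sat Oct 28 2023, Tue Nov 28 2023

The day-of-month is always 28 (28, 31, 30, 31, 30, 31 days between events).
So this recurs on the 28th of each month.
September 2023: Thu Sep 28 2023.
October 2023: Sat Oct 28 2023.
Next: November 2023 → Tue Nov 28 2023.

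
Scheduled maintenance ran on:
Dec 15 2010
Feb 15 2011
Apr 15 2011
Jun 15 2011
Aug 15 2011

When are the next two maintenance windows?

Oct 15 2011, Dec 15 2011

The day-of-month is always 15 (62, 59, 61, 61 days between events).
So this recurs on the 15th of every 2 months.
Next: October 2011 → Oct 15 2011.
Next: December 2011 → Dec 15 2011.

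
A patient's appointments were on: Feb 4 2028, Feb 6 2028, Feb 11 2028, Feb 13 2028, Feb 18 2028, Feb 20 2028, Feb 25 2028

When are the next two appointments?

Feb 27 2028, Mar 3 2028

Every event lands on a Friday or Sunday (gaps cycle 2, 5, 2, 5, 2, 5).
So the schedule is: every Friday and Sunday.
Next Sunday: Feb 27 2028.
The following Friday is Mar 3 2028.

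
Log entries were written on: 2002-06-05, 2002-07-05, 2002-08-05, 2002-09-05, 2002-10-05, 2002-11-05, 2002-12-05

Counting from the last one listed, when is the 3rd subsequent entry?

Gaps: 30, 31, 31, 30, 31, 30 days — not constant. Every event is on the 5th of the month.
Pattern: the 5th of each month.
Next: January 2003 → 2003-01-05.
Next: February 2003 → 2003-02-05.
Next: March 2003 → 2003-03-05.

2003-03-05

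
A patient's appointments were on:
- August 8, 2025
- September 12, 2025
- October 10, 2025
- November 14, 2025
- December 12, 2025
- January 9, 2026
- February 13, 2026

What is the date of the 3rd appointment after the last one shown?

All dates are Fridays, 35, 28, 35, 28, 28, 35 days apart.
Specifically, the 2nd Friday of each month.
March 2026 — 2nd Friday is March 13, 2026.
2nd Friday of April 2026: April 10, 2026.
May 2026 — 2nd Friday is May 8, 2026.

May 8, 2026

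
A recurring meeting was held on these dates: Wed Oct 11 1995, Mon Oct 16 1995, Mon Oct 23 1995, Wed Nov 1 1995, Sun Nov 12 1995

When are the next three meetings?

Sat Nov 25 1995, Sun Dec 10 1995, Wed Dec 27 1995

Intervals are 5, 7, 9, 11 days — an arithmetic progression with common difference 2.
Next gap: 13 days. Sun Nov 12 1995 + 13 days = Sat Nov 25 1995.
Next gap: 15 days. Sat Nov 25 1995 + 15 days = Sun Dec 10 1995.
Next gap: 17 days. Sun Dec 10 1995 + 17 days = Wed Dec 27 1995.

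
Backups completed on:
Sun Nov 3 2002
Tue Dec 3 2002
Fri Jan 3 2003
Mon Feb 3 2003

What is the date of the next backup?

Each date is the 3rd; the gaps (30, 31, 31) track the month lengths.
The rule is the 3rd of each month.
Next: March 2003 → Mon Mar 3 2003.

Mon Mar 3 2003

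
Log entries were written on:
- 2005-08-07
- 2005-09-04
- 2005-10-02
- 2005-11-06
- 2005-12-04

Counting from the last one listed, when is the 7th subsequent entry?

2006-07-02

These are Sundays at 28- or 35-day spacing (28, 28, 35, 28).
The pattern: 1st Sunday of the month.
January 2006 — 1st Sunday is 2006-01-01.
1st Sunday of February 2006: 2006-02-05.
1st Sunday of March 2006: 2006-03-05.
1st Sunday of April 2006: 2006-04-02.
1st Sunday of May 2006: 2006-05-07.
1st Sunday of June 2006: 2006-06-04.
July 2006 — 1st Sunday is 2006-07-02.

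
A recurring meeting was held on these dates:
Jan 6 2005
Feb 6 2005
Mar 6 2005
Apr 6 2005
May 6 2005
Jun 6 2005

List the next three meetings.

Jul 6 2005, Aug 6 2005, Sep 6 2005

The day-of-month is always 6 (31, 28, 31, 30, 31 days between events).
So this recurs on the 6th of each month.
Next: July 2005 → Jul 6 2005.
Next: August 2005 → Aug 6 2005.
Next: September 2005 → Sep 6 2005.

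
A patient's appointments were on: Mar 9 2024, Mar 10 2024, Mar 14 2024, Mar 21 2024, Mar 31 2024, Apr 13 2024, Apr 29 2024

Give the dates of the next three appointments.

May 18 2024, Jun 9 2024, Jul 4 2024

Intervals are 1, 4, 7, 10, 13, 16 days — an arithmetic progression with common difference 3.
Next gap: 19 days. Apr 29 2024 + 19 days = May 18 2024.
Next gap: 22 days. May 18 2024 + 22 days = Jun 9 2024.
Next gap: 25 days. Jun 9 2024 + 25 days = Jul 4 2024.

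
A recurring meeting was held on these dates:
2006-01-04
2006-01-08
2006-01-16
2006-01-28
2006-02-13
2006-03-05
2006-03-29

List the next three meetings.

2006-04-26, 2006-05-28, 2006-07-03

The spacing grows by 4 each time: 4, 8, 12, 16, 20, 24 days.
Next gap: 28 days. 2006-03-29 + 28 days = 2006-04-26.
Next gap: 32 days. 2006-04-26 + 32 days = 2006-05-28.
Next gap: 36 days. 2006-05-28 + 36 days = 2006-07-03.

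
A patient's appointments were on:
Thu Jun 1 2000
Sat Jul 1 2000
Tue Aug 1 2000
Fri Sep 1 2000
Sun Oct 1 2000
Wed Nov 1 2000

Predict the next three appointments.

Fri Dec 1 2000, Mon Jan 1 2001, Thu Feb 1 2001

Each date is the 1st; the gaps (30, 31, 31, 30, 31) track the month lengths.
The rule is the 1st of each month.
December 2000: Fri Dec 1 2000.
January 2001: Mon Jan 1 2001.
Next: February 2001 → Thu Feb 1 2001.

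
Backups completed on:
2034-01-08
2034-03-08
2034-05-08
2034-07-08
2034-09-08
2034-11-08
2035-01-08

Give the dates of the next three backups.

2035-03-08, 2035-05-08, 2035-07-08

Gaps: 59, 61, 61, 62, 61, 61 days — not constant. Every event is on the 8th of the month.
Pattern: the 8th of every 2 months.
Next: March 2035 → 2035-03-08.
May 2035: 2035-05-08.
Next: July 2035 → 2035-07-08.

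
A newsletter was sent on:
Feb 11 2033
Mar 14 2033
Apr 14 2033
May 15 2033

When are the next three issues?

Every event comes 31 days after the last (31, 31, 31).
May 15 2033 + 31 days = Jun 15 2033.
Jun 15 2033 + 31 days = Jul 16 2033.
Jul 16 2033 + 31 days = Aug 16 2033.

Jun 15 2033, Jul 16 2033, Aug 16 2033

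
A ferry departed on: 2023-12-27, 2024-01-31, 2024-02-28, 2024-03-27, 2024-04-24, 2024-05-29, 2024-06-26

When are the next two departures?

2024-07-31, 2024-08-28

These are Wednesdays with 35, 28, 28, 28, 35, 28-day gaps.
Each is the final Wednesday of its month — 2024-01-31 is past the 28th, so '4th Wednesday' doesn't fit.
Last Wednesday of July 2024: 2024-07-31.
August 2024 ends with Wednesday 2024-08-28.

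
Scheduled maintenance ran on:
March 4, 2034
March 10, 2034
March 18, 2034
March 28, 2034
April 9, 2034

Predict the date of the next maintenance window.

April 23, 2034

The spacing grows by 2 each time: 6, 8, 10, 12 days.
Next gap: 14 days. April 9, 2034 + 14 days = April 23, 2034.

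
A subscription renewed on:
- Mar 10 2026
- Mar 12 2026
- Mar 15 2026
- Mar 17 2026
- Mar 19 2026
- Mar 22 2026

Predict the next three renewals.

Every event lands on a Tuesday or Thursday or Sunday (gaps cycle 2, 3, 2, 2, 3).
So the schedule is: every Tuesday, Thursday and Sunday.
The following Tuesday is Mar 24 2026.
The following Thursday is Mar 26 2026.
The following Sunday is Mar 29 2026.

Mar 24 2026, Mar 26 2026, Mar 29 2026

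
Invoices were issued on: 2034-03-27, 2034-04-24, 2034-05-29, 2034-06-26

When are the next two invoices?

Every date is a Monday; gaps 28, 35, 28 days.
Each is the last Monday of its month (at least one falls on the 29th or later, ruling out '4th Monday').
Last Monday of July 2034: 2034-07-31.
August 2034 ends with Monday 2034-08-28.

2034-07-31, 2034-08-28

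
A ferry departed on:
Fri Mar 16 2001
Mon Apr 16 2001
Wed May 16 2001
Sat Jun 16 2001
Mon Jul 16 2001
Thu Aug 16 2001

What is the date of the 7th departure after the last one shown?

Sat Mar 16 2002

Each date is the 16th; the gaps (31, 30, 31, 30, 31) track the month lengths.
The rule is the 16th of each month.
September 2001: Sun Sep 16 2001.
Next: October 2001 → Tue Oct 16 2001.
Next: November 2001 → Fri Nov 16 2001.
Next: December 2001 → Sun Dec 16 2001.
Next: January 2002 → Wed Jan 16 2002.
Next: February 2002 → Sat Feb 16 2002.
March 2002: Sat Mar 16 2002.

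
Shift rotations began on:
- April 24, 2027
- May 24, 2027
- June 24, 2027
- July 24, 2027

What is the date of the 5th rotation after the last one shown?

December 24, 2027

The day-of-month is always 24 (30, 31, 30 days between events).
So this recurs on the 24th of each month.
Next: August 2027 → August 24, 2027.
September 2027: September 24, 2027.
Next: October 2027 → October 24, 2027.
Next: November 2027 → November 24, 2027.
December 2027: December 24, 2027.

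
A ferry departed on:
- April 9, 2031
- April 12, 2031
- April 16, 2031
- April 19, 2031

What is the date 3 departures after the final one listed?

Gaps: 3, 4, 3 days — not constant, but cyclic with period 2.
The events fall on every Wednesday and Saturday.
The following Wednesday is April 23, 2031.
Next Saturday: April 26, 2031.
The following Wednesday is April 30, 2031.

April 30, 2031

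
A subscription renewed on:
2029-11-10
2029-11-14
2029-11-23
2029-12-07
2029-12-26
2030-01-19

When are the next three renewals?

The spacing grows by 5 each time: 4, 9, 14, 19, 24 days.
Next gap: 29 days. 2030-01-19 + 29 days = 2030-02-17.
Next gap: 34 days. 2030-02-17 + 34 days = 2030-03-23.
Next gap: 39 days. 2030-03-23 + 39 days = 2030-05-01.

2030-02-17, 2030-03-23, 2030-05-01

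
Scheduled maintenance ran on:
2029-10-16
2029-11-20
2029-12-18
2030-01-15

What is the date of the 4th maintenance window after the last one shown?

2030-05-21

These are Tuesdays at 28- or 35-day spacing (35, 28, 28).
The pattern: 3rd Tuesday of the month.
3rd Tuesday of February 2030: 2030-02-19.
3rd Tuesday of March 2030: 2030-03-19.
April 2030 — 3rd Tuesday is 2030-04-16.
3rd Tuesday of May 2030: 2030-05-21.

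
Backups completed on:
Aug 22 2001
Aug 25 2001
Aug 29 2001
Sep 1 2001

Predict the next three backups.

Sep 5 2001, Sep 8 2001, Sep 12 2001

Every event lands on a Wednesday or Saturday (gaps cycle 3, 4, 3).
So the schedule is: every Wednesday and Saturday.
Next Wednesday: Sep 5 2001.
Next Saturday: Sep 8 2001.
The following Wednesday is Sep 12 2001.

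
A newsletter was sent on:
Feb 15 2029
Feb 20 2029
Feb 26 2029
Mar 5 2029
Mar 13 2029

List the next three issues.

Mar 22 2029, Apr 1 2029, Apr 12 2029

The spacing grows by 1 each time: 5, 6, 7, 8 days.
Next gap: 9 days. Mar 13 2029 + 9 days = Mar 22 2029.
Next gap: 10 days. Mar 22 2029 + 10 days = Apr 1 2029.
Next gap: 11 days. Apr 1 2029 + 11 days = Apr 12 2029.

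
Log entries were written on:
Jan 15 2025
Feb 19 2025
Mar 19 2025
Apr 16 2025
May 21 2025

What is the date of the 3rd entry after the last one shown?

Gaps: 35, 28, 28, 35 days — a mix of 28 and 35. Every date is a Wednesday.
Each is the 3rd Wednesday of its month.
3rd Wednesday of June 2025: Jun 18 2025.
July 2025 — 3rd Wednesday is Jul 16 2025.
3rd Wednesday of August 2025: Aug 20 2025.

Aug 20 2025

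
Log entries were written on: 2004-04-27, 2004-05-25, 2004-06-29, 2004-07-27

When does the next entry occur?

2004-08-31

All Tuesdays; the gaps (28, 35, 28) vary with month length.
This is the last Tuesday of each month.
August 2004 ends with Tuesday 2004-08-31.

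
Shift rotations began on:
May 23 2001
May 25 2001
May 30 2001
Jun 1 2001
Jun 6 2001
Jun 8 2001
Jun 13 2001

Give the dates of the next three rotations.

Jun 15 2001, Jun 20 2001, Jun 22 2001

Every event lands on a Wednesday or Friday (gaps cycle 2, 5, 2, 5, 2, 5).
So the schedule is: every Wednesday and Friday.
The following Friday is Jun 15 2001.
The following Wednesday is Jun 20 2001.
The following Friday is Jun 22 2001.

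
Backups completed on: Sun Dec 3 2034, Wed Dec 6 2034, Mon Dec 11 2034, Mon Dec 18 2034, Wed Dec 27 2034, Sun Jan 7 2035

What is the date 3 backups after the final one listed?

Wed Feb 21 2035

Intervals are 3, 5, 7, 9, 11 days — an arithmetic progression with common difference 2.
Next gap: 13 days. Sun Jan 7 2035 + 13 days = Sat Jan 20 2035.
Next gap: 15 days. Sat Jan 20 2035 + 15 days = Sun Feb 4 2035.
Next gap: 17 days. Sun Feb 4 2035 + 17 days = Wed Feb 21 2035.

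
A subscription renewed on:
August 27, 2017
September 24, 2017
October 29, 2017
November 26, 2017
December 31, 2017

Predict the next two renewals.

Every date is a Sunday; gaps 28, 35, 28, 35 days.
Each is the last Sunday of its month (at least one falls on the 29th or later, ruling out '4th Sunday').
January 2018 ends with Sunday January 28, 2018.
Last Sunday of February 2018: February 25, 2018.

January 28, 2018; February 25, 2018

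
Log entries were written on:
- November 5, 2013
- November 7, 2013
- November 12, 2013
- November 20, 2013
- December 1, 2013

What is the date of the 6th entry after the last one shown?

April 9, 2014

The spacing grows by 3 each time: 2, 5, 8, 11 days.
Next gap: 14 days. December 1, 2013 + 14 days = December 15, 2013.
Next gap: 17 days. December 15, 2013 + 17 days = January 1, 2014.
Next gap: 20 days. January 1, 2014 + 20 days = January 21, 2014.
Next gap: 23 days. January 21, 2014 + 23 days = February 13, 2014.
Next gap: 26 days. February 13, 2014 + 26 days = March 11, 2014.
Next gap: 29 days. March 11, 2014 + 29 days = April 9, 2014.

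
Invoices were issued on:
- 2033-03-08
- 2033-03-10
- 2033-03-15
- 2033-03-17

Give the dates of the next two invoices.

The gap pattern 2, 5, 2 repeats every 2 events.
These are the Tuesdays and Thursdays of each week.
Next Tuesday: 2033-03-22.
The following Thursday is 2033-03-24.

2033-03-22, 2033-03-24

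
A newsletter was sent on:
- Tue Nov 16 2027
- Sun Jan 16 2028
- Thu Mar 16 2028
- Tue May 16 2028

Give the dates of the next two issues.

Sun Jul 16 2028, Sat Sep 16 2028

Gaps: 61, 60, 61 days — not constant. Every event is on the 16th of the month.
Pattern: the 16th of every 2 months.
Next: July 2028 → Sun Jul 16 2028.
September 2028: Sat Sep 16 2028.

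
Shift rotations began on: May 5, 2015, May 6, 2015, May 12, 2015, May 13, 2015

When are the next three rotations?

May 19, 2015; May 20, 2015; May 26, 2015

The gap pattern 1, 6, 1 repeats every 2 events.
These are the Tuesdays and Wednesdays of each week.
Next Tuesday: May 19, 2015.
The following Wednesday is May 20, 2015.
Next Tuesday: May 26, 2015.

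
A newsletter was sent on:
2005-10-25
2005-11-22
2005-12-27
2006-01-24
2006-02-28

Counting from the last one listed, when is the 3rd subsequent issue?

All dates are Tuesdays, 28, 35, 28, 35 days apart.
Specifically, the 4th Tuesday of each month.
March 2006 — 4th Tuesday is 2006-03-28.
April 2006 — 4th Tuesday is 2006-04-25.
4th Tuesday of May 2006: 2006-05-23.

2006-05-23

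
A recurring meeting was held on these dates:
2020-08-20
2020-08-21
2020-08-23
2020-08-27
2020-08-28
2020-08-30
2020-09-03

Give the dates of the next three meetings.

2020-09-04, 2020-09-06, 2020-09-10

Every event lands on a Thursday or Friday or Sunday (gaps cycle 1, 2, 4, 1, 2, 4).
So the schedule is: every Thursday, Friday and Sunday.
Next Friday: 2020-09-04.
The following Sunday is 2020-09-06.
Next Thursday: 2020-09-10.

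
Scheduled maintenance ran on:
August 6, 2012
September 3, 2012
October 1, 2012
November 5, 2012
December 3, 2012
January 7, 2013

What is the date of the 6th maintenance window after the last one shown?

All dates are Mondays, 28, 28, 35, 28, 35 days apart.
Specifically, the 1st Monday of each month.
February 2013 — 1st Monday is February 4, 2013.
1st Monday of March 2013: March 4, 2013.
1st Monday of April 2013: April 1, 2013.
May 2013 — 1st Monday is May 6, 2013.
June 2013 — 1st Monday is June 3, 2013.
1st Monday of July 2013: July 1, 2013.

July 1, 2013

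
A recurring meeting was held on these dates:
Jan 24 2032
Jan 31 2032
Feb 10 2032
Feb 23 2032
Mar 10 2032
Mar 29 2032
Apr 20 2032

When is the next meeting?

The spacing grows by 3 each time: 7, 10, 13, 16, 19, 22 days.
Next gap: 25 days. Apr 20 2032 + 25 days = May 15 2032.

May 15 2032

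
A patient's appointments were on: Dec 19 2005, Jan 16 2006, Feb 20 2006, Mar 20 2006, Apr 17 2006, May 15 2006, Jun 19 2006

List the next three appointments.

Gaps: 28, 35, 28, 28, 28, 35 days — a mix of 28 and 35. Every date is a Monday.
Each is the 3rd Monday of its month.
July 2006 — 3rd Monday is Jul 17 2006.
3rd Monday of August 2006: Aug 21 2006.
3rd Monday of September 2006: Sep 18 2006.

Jul 17 2006, Aug 21 2006, Sep 18 2006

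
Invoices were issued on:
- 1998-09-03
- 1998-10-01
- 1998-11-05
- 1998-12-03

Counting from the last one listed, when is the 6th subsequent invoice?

These are Thursdays at 28- or 35-day spacing (28, 35, 28).
The pattern: 1st Thursday of the month.
1st Thursday of January 1999: 1999-01-07.
1st Thursday of February 1999: 1999-02-04.
1st Thursday of March 1999: 1999-03-04.
April 1999 — 1st Thursday is 1999-04-01.
May 1999 — 1st Thursday is 1999-05-06.
1st Thursday of June 1999: 1999-06-03.

1999-06-03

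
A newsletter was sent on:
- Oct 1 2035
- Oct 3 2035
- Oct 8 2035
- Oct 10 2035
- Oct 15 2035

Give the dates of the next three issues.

Every event lands on a Monday or Wednesday (gaps cycle 2, 5, 2, 5).
So the schedule is: every Monday and Wednesday.
Next Wednesday: Oct 17 2035.
The following Monday is Oct 22 2035.
The following Wednesday is Oct 24 2035.

Oct 17 2035, Oct 22 2035, Oct 24 2035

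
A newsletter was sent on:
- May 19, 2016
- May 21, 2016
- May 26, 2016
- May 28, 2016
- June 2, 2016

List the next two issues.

June 4, 2016; June 9, 2016

Every event lands on a Thursday or Saturday (gaps cycle 2, 5, 2, 5).
So the schedule is: every Thursday and Saturday.
Next Saturday: June 4, 2016.
Next Thursday: June 9, 2016.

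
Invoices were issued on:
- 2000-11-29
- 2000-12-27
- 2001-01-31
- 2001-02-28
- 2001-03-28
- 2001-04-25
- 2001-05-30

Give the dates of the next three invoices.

2001-06-27, 2001-07-25, 2001-08-29

All Wednesdays; the gaps (28, 35, 28, 28, 28, 35) vary with month length.
This is the last Wednesday of each month.
June 2001 ends with Wednesday 2001-06-27.
July 2001 ends with Wednesday 2001-07-25.
Last Wednesday of August 2001: 2001-08-29.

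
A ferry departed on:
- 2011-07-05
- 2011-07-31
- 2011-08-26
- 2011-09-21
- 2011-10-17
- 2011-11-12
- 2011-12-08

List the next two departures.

The spacing is 26, 26, 26, 26, 26, 26 days — always 26 days.
2011-12-08 + 26 days = 2012-01-03.
2012-01-03 + 26 days = 2012-01-29.

2012-01-03, 2012-01-29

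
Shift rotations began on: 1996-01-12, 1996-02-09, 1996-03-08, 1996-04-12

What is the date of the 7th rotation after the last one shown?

1996-11-08

All dates are Fridays, 28, 28, 35 days apart.
Specifically, the 2nd Friday of each month.
2nd Friday of May 1996: 1996-05-10.
2nd Friday of June 1996: 1996-06-14.
July 1996 — 2nd Friday is 1996-07-12.
2nd Friday of August 1996: 1996-08-09.
September 1996 — 2nd Friday is 1996-09-13.
October 1996 — 2nd Friday is 1996-10-11.
November 1996 — 2nd Friday is 1996-11-08.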